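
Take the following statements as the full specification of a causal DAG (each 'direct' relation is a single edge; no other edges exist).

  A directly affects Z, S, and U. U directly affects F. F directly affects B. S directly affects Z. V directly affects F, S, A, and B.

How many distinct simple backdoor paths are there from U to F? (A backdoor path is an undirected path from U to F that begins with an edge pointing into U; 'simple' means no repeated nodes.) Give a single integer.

6

A backdoor path from U to F is any simple undirected path whose first edge points into U (i.e. leaves U via a parent).
Parents of U: {A}.
Enumerating:
  P1: U <- A <- V -> F
  P2: U <- A <- V -> B <- F
  P3: U <- A -> S <- V -> F
  P4: U <- A -> S <- V -> B <- F
  P5: U <- A -> Z <- S <- V -> F
  P6: U <- A -> Z <- S <- V -> B <- F
That exhausts the simple backdoor paths. Count: 6.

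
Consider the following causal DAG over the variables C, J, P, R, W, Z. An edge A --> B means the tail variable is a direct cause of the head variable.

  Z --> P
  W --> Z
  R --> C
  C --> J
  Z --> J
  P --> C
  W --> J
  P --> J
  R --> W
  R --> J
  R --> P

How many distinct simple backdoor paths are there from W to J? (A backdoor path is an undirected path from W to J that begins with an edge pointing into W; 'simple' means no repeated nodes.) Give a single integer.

A backdoor path from W to J is any simple undirected path whose first edge points into W (i.e. leaves W via a parent).
Parents of W: {R}.
Enumerating:
  P1: W <- R -> P <- Z -> J
  P2: W <- R -> P -> C -> J
  P3: W <- R -> P -> J
  P4: W <- R -> C <- P <- Z -> J
  P5: W <- R -> C <- P -> J
  P6: W <- R -> C -> J
  P7: W <- R -> J
That exhausts the simple backdoor paths. Count: 7.

7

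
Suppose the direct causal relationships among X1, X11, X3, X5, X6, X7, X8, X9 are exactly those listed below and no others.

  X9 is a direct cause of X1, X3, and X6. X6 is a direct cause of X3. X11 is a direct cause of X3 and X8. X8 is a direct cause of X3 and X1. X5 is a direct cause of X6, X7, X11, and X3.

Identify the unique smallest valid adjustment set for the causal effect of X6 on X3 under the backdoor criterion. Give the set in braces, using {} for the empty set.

Variables eligible for adjustment (non-descendants of X6, excluding X6 and X3): {X1, X11, X5, X7, X8, X9}.
Backdoor paths from X6 to X3:
  P1: X6 <- X5 -> X11 -> X8 -> X1 <- X9 -> X3
  P2: X6 <- X5 -> X11 -> X8 -> X3
  P3: X6 <- X5 -> X11 -> X3
  P4: X6 <- X5 -> X3
  P5: X6 <- X9 -> X1 <- X8 <- X11 <- X5 -> X3
  P6: X6 <- X9 -> X1 <- X8 <- X11 -> X3
  P7: X6 <- X9 -> X1 <- X8 -> X3
  P8: X6 <- X9 -> X3
The empty set is not sufficient: P2 (X6 <- X5 -> X11 -> X8 -> X3) has no collider blocking it and no conditioned non-collider, so it is open.
Try {X5, X9}:
  P1: blocked at fork node X5 ∈ conditioning set.
  P2: blocked at fork node X5 ∈ conditioning set.
  P3: blocked at fork node X5 ∈ conditioning set.
  P4: blocked at fork node X5 ∈ conditioning set.
  P5: blocked at fork node X9 ∈ conditioning set.
  P6: blocked at fork node X9 ∈ conditioning set.
  P7: blocked at fork node X9 ∈ conditioning set.
  P8: blocked at fork node X9 ∈ conditioning set.
{X5, X9} contains no descendant of X6 and blocks every backdoor path.
Every element of {X5, X9} is needed (dropping X5 leaves P2 open; dropping X9 leaves P8 open), so no proper subset is valid.
Among all size-2 subsets of the eligible variables, only {X5, X9} blocks every backdoor path, so it is the unique smallest valid adjustment set.

{X5, X9}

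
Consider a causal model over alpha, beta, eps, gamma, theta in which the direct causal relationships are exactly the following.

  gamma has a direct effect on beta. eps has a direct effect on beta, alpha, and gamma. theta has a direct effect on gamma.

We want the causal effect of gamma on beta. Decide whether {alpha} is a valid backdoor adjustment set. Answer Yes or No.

Backdoor paths from gamma to beta (paths whose first edge points into gamma):
  P1: gamma <- eps -> beta
Condition 1 (no descendant of gamma in the set): holds — descendants of gamma are {beta}; none are in {alpha}.
Condition 2 (every backdoor path blocked by {alpha}):
  P1: open — no interior node is in the conditioning set.
{alpha} does not satisfy the backdoor criterion.

No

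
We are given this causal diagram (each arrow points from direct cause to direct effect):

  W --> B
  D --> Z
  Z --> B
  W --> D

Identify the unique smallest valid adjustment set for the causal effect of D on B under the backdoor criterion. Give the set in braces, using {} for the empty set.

{W}

Variables eligible for adjustment (non-descendants of D, excluding D and B): {W}.
Backdoor paths from D to B:
  P1: D <- W -> B
The empty set is not sufficient: P1 (D <- W -> B) has no collider blocking it and no conditioned non-collider, so it is open.
Try {W}:
  P1: blocked at fork node W ∈ conditioning set.
{W} contains no descendant of D and blocks every backdoor path.
{W} is the unique smallest valid adjustment set.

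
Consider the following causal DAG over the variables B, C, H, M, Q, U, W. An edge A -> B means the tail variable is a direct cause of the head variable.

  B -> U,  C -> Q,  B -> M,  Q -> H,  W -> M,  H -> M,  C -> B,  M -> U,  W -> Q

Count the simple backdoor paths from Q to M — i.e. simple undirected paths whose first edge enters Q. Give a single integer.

3

A backdoor path from Q to M is any simple undirected path whose first edge points into Q (i.e. leaves Q via a parent).
Parents of Q: {C, W}.
Enumerating:
  P1: Q <- W -> M
  P2: Q <- C -> B -> M
  P3: Q <- C -> B -> U <- M
That exhausts the simple backdoor paths. Count: 3.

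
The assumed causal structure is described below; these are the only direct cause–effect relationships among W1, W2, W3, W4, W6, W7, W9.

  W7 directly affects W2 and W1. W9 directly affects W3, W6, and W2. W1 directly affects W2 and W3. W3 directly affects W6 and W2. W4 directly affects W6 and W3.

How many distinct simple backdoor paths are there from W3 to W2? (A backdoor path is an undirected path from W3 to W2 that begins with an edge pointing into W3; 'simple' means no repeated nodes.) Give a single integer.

4

A backdoor path from W3 to W2 is any simple undirected path whose first edge points into W3 (i.e. leaves W3 via a parent).
Parents of W3: {W1, W4, W9}.
Enumerating:
  P1: W3 <- W4 -> W6 <- W9 -> W2
  P2: W3 <- W9 -> W2
  P3: W3 <- W1 <- W7 -> W2
  P4: W3 <- W1 -> W2
That exhausts the simple backdoor paths. Count: 4.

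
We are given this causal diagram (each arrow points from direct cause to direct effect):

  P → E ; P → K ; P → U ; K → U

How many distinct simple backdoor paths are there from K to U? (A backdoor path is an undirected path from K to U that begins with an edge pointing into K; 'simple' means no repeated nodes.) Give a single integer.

1

A backdoor path from K to U is any simple undirected path whose first edge points into K (i.e. leaves K via a parent).
Parents of K: {P}.
Enumerating:
  P1: K <- P -> U
That exhausts the simple backdoor paths. Count: 1.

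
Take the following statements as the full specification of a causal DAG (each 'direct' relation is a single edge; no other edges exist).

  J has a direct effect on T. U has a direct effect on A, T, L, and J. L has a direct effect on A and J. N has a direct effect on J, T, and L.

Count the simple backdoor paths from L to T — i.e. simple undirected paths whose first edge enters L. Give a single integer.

6

A backdoor path from L to T is any simple undirected path whose first edge points into L (i.e. leaves L via a parent).
Parents of L: {N, U}.
Enumerating:
  P1: L <- U -> J <- N -> T
  P2: L <- U -> J -> T
  P3: L <- U -> T
  P4: L <- N -> J <- U -> T
  P5: L <- N -> J -> T
  P6: L <- N -> T
That exhausts the simple backdoor paths. Count: 6.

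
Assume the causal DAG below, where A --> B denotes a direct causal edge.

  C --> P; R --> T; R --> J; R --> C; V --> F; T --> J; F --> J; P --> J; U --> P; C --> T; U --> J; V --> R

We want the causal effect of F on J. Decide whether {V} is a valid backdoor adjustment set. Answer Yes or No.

Backdoor paths from F to J (paths whose first edge points into F):
  P1: F <- V -> R -> C -> T -> J
  P2: F <- V -> R -> C -> P <- U -> J
  P3: F <- V -> R -> C -> P -> J
  P4: F <- V -> R -> T <- C -> P <- U -> J
  P5: F <- V -> R -> T <- C -> P -> J
  P6: F <- V -> R -> T -> J
  P7: F <- V -> R -> J
Condition 1 (no descendant of F in the set): holds — descendants of F are {J}; none are in {V}.
Condition 2 (every backdoor path blocked by {V}):
  P1: blocked at fork node V ∈ conditioning set.
  P2: blocked at fork node V ∈ conditioning set.
  P3: blocked at fork node V ∈ conditioning set.
  P4: blocked at fork node V ∈ conditioning set.
  P5: blocked at fork node V ∈ conditioning set.
  P6: blocked at fork node V ∈ conditioning set.
  P7: blocked at fork node V ∈ conditioning set.
{V} satisfies the backdoor criterion.

Yes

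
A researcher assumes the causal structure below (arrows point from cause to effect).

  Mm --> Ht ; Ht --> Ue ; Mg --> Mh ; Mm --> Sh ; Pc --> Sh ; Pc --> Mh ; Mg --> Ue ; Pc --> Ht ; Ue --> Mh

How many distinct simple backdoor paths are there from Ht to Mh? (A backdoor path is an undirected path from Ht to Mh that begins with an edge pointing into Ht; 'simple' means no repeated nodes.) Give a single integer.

A backdoor path from Ht to Mh is any simple undirected path whose first edge points into Ht (i.e. leaves Ht via a parent).
Parents of Ht: {Mm, Pc}.
Enumerating:
  P1: Ht <- Pc -> Mh
  P2: Ht <- Mm -> Sh <- Pc -> Mh
That exhausts the simple backdoor paths. Count: 2.

2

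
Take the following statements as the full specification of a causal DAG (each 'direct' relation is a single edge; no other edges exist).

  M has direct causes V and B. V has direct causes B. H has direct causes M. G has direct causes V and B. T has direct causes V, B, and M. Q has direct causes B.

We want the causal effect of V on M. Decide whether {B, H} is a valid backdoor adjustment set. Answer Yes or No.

Backdoor paths from V to M (paths whose first edge points into V):
  P1: V <- B -> M
  P2: V <- B -> T <- M
Condition 1 (no descendant of V in the set): FAILS — H is a descendant of V.
Condition 2 (every backdoor path blocked by {B, H}):
  P1: blocked at fork node B ∈ conditioning set.
  P2: blocked at fork node B ∈ conditioning set.
{B, H} does not satisfy the backdoor criterion.

No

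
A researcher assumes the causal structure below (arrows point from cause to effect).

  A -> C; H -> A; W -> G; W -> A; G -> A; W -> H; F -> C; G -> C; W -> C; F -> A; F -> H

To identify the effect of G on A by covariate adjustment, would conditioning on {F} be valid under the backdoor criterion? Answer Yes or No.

Backdoor paths from G to A (paths whose first edge points into G):
  P1: G <- W -> H <- F -> A
  P2: G <- W -> H <- F -> C <- A
  P3: G <- W -> H -> A
  P4: G <- W -> A
  P5: G <- W -> C <- F -> H -> A
  P6: G <- W -> C <- F -> A
  P7: G <- W -> C <- A
Condition 1 (no descendant of G in the set): holds — descendants of G are {A, C}; none are in {F}.
Condition 2 (every backdoor path blocked by {F}):
  P1: blocked at collider H (neither it nor any descendant is in the conditioning set).
  P2: blocked at collider H (neither it nor any descendant is in the conditioning set).
  P3: open — no interior node is in the conditioning set.
  P4: open — no interior node is in the conditioning set.
  P5: blocked at collider C (neither it nor any descendant is in the conditioning set).
  P6: blocked at collider C (neither it nor any descendant is in the conditioning set).
  P7: blocked at collider C (neither it nor any descendant is in the conditioning set).
{F} does not satisfy the backdoor criterion.

No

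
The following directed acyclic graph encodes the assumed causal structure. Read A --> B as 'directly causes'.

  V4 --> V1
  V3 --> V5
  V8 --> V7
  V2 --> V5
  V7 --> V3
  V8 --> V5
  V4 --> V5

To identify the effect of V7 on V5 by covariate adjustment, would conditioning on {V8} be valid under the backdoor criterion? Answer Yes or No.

Yes

Backdoor paths from V7 to V5 (paths whose first edge points into V7):
  P1: V7 <- V8 -> V5
Condition 1 (no descendant of V7 in the set): holds — descendants of V7 are {V3, V5}; none are in {V8}.
Condition 2 (every backdoor path blocked by {V8}):
  P1: blocked at fork node V8 ∈ conditioning set.
{V8} satisfies the backdoor criterion.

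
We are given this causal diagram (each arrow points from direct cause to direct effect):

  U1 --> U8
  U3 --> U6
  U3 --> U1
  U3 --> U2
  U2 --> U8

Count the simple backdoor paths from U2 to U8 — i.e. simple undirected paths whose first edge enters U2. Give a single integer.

A backdoor path from U2 to U8 is any simple undirected path whose first edge points into U2 (i.e. leaves U2 via a parent).
Parents of U2: {U3}.
Enumerating:
  P1: U2 <- U3 -> U1 -> U8
That exhausts the simple backdoor paths. Count: 1.

1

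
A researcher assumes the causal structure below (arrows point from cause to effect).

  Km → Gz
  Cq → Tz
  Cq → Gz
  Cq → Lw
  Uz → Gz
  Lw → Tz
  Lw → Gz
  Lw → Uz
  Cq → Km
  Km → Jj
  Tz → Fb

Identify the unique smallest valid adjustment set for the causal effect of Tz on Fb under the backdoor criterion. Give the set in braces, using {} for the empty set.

Variables eligible for adjustment (non-descendants of Tz, excluding Tz and Fb): {Cq, Gz, Jj, Km, Lw, Uz}.
Backdoor paths from Tz to Fb:
  (none)
With no backdoor paths the empty set already satisfies the criterion, and it is trivially minimal.

{}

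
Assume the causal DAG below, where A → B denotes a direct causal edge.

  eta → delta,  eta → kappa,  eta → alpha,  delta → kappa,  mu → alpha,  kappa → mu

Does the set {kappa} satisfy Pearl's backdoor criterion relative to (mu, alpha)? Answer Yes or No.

Backdoor paths from mu to alpha (paths whose first edge points into mu):
  P1: mu <- kappa <- eta -> alpha
  P2: mu <- kappa <- delta <- eta -> alpha
Condition 1 (no descendant of mu in the set): holds — descendants of mu are {alpha}; none are in {kappa}.
Condition 2 (every backdoor path blocked by {kappa}):
  P1: blocked at chain node kappa ∈ conditioning set.
  P2: blocked at chain node kappa ∈ conditioning set.
{kappa} satisfies the backdoor criterion.

Yes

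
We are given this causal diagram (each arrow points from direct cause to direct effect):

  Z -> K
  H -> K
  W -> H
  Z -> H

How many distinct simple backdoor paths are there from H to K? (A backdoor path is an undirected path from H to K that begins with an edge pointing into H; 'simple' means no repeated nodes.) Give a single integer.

A backdoor path from H to K is any simple undirected path whose first edge points into H (i.e. leaves H via a parent).
Parents of H: {W, Z}.
Enumerating:
  P1: H <- Z -> K
That exhausts the simple backdoor paths. Count: 1.

1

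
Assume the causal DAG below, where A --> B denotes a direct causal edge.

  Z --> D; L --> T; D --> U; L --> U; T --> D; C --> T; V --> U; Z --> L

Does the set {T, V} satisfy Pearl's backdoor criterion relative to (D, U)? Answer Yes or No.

Backdoor paths from D to U (paths whose first edge points into D):
  P1: D <- Z -> L -> U
  P2: D <- T <- L -> U
Condition 1 (no descendant of D in the set): holds — descendants of D are {U}; none are in {T, V}.
Condition 2 (every backdoor path blocked by {T, V}):
  P1: open — no interior node is in the conditioning set.
  P2: blocked at chain node T ∈ conditioning set.
{T, V} does not satisfy the backdoor criterion.

No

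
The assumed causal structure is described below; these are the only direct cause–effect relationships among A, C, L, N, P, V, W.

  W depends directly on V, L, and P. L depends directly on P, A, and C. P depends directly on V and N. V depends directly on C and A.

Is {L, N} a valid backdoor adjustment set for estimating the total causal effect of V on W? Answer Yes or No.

No

Backdoor paths from V to W (paths whose first edge points into V):
  P1: V <- C -> L <- P -> W
  P2: V <- C -> L -> W
  P3: V <- A -> L <- P -> W
  P4: V <- A -> L -> W
Condition 1 (no descendant of V in the set): FAILS — L is a descendant of V.
Condition 2 (every backdoor path blocked by {L, N}):
  P1: open — collider(s) L are conditioned on (or have a conditioned descendant) and no non-collider on the path is in the set.
  P2: blocked at chain node L ∈ conditioning set.
  P3: open — collider(s) L are conditioned on (or have a conditioned descendant) and no non-collider on the path is in the set.
  P4: blocked at chain node L ∈ conditioning set.
{L, N} does not satisfy the backdoor criterion.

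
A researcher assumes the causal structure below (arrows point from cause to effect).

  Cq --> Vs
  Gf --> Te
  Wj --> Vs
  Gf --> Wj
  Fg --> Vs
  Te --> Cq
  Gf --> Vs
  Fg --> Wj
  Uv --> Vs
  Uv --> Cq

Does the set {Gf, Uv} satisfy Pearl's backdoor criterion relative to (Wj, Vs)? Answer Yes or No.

No

Backdoor paths from Wj to Vs (paths whose first edge points into Wj):
  P1: Wj <- Gf -> Te -> Cq <- Uv -> Vs
  P2: Wj <- Gf -> Te -> Cq -> Vs
  P3: Wj <- Gf -> Vs
  P4: Wj <- Fg -> Vs
Condition 1 (no descendant of Wj in the set): holds — descendants of Wj are {Vs}; none are in {Gf, Uv}.
Condition 2 (every backdoor path blocked by {Gf, Uv}):
  P1: blocked at fork node Gf ∈ conditioning set.
  P2: blocked at fork node Gf ∈ conditioning set.
  P3: blocked at fork node Gf ∈ conditioning set.
  P4: open — no interior node is in the conditioning set.
{Gf, Uv} does not satisfy the backdoor criterion.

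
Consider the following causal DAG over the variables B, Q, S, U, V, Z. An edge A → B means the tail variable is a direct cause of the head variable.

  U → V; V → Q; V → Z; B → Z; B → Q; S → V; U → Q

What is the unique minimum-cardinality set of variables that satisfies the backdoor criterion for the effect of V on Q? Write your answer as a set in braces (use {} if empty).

Variables eligible for adjustment (non-descendants of V, excluding V and Q): {B, S, U}.
Backdoor paths from V to Q:
  P1: V <- U -> Q
The empty set is not sufficient: P1 (V <- U -> Q) has no collider blocking it and no conditioned non-collider, so it is open.
Try {U}:
  P1: blocked at fork node U ∈ conditioning set.
{U} contains no descendant of V and blocks every backdoor path.
No other singleton works — e.g. {S} leaves P1 open — so {U} is the unique smallest valid adjustment set.

{U}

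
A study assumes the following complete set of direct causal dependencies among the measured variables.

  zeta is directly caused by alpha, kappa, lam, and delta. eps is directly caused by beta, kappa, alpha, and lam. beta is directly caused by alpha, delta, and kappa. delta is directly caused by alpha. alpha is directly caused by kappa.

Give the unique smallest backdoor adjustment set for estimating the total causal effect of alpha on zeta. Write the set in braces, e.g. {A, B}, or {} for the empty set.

{kappa}

Variables eligible for adjustment (non-descendants of alpha, excluding alpha and zeta): {kappa, lam}.
Backdoor paths from alpha to zeta:
  P1: alpha <- kappa -> zeta
  P2: alpha <- kappa -> beta <- delta -> zeta
  P3: alpha <- kappa -> beta -> eps <- lam -> zeta
  P4: alpha <- kappa -> eps <- lam -> zeta
  P5: alpha <- kappa -> eps <- beta <- delta -> zeta
The empty set is not sufficient: P1 (alpha <- kappa -> zeta) has no collider blocking it and no conditioned non-collider, so it is open.
Try {kappa}:
  P1: blocked at fork node kappa ∈ conditioning set.
  P2: blocked at fork node kappa ∈ conditioning set.
  P3: blocked at fork node kappa ∈ conditioning set.
  P4: blocked at fork node kappa ∈ conditioning set.
  P5: blocked at fork node kappa ∈ conditioning set.
{kappa} contains no descendant of alpha and blocks every backdoor path.
No other singleton works — e.g. {lam} leaves P1 open — so {kappa} is the unique smallest valid adjustment set.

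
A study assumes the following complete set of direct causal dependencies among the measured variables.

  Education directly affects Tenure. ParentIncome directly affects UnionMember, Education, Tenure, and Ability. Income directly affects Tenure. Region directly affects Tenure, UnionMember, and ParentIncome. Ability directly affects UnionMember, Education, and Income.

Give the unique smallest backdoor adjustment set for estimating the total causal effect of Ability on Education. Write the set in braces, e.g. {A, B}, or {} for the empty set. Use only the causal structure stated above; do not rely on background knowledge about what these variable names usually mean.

{ParentIncome}

Variables eligible for adjustment (non-descendants of Ability, excluding Ability and Education): {ParentIncome, Region}.
Backdoor paths from Ability to Education:
  P1: Ability <- ParentIncome <- Region -> Tenure <- Education
  P2: Ability <- ParentIncome -> Education
  P3: Ability <- ParentIncome -> UnionMember <- Region -> Tenure <- Education
  P4: Ability <- ParentIncome -> Tenure <- Education
The empty set is not sufficient: P2 (Ability <- ParentIncome -> Education) has no collider blocking it and no conditioned non-collider, so it is open.
Try {ParentIncome}:
  P1: blocked at chain node ParentIncome ∈ conditioning set.
  P2: blocked at fork node ParentIncome ∈ conditioning set.
  P3: blocked at fork node ParentIncome ∈ conditioning set.
  P4: blocked at fork node ParentIncome ∈ conditioning set.
{ParentIncome} contains no descendant of Ability and blocks every backdoor path.
No other singleton works — e.g. {Region} leaves P2 open — so {ParentIncome} is the unique smallest valid adjustment set.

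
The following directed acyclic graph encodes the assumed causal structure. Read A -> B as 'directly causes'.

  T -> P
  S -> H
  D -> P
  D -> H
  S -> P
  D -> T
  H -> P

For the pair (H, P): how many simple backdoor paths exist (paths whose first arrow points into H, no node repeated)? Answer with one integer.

3

A backdoor path from H to P is any simple undirected path whose first edge points into H (i.e. leaves H via a parent).
Parents of H: {D, S}.
Enumerating:
  P1: H <- S -> P
  P2: H <- D -> T -> P
  P3: H <- D -> P
That exhausts the simple backdoor paths. Count: 3.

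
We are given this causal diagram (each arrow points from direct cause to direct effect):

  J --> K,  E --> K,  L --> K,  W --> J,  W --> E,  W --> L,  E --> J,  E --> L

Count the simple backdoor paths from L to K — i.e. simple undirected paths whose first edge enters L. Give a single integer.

7

A backdoor path from L to K is any simple undirected path whose first edge points into L (i.e. leaves L via a parent).
Parents of L: {E, W}.
Enumerating:
  P1: L <- W -> E -> J -> K
  P2: L <- W -> E -> K
  P3: L <- W -> J <- E -> K
  P4: L <- W -> J -> K
  P5: L <- E <- W -> J -> K
  P6: L <- E -> J -> K
  P7: L <- E -> K
That exhausts the simple backdoor paths. Count: 7.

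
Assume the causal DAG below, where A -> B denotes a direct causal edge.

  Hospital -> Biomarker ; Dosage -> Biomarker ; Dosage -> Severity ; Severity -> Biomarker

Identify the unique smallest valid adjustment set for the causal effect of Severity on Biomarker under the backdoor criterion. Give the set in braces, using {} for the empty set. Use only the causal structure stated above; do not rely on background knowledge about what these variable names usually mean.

Variables eligible for adjustment (non-descendants of Severity, excluding Severity and Biomarker): {Dosage, Hospital}.
Backdoor paths from Severity to Biomarker:
  P1: Severity <- Dosage -> Biomarker
The empty set is not sufficient: P1 (Severity <- Dosage -> Biomarker) has no collider blocking it and no conditioned non-collider, so it is open.
Try {Dosage}:
  P1: blocked at fork node Dosage ∈ conditioning set.
{Dosage} contains no descendant of Severity and blocks every backdoor path.
No other singleton works — e.g. {Hospital} leaves P1 open — so {Dosage} is the unique smallest valid adjustment set.

{Dosage}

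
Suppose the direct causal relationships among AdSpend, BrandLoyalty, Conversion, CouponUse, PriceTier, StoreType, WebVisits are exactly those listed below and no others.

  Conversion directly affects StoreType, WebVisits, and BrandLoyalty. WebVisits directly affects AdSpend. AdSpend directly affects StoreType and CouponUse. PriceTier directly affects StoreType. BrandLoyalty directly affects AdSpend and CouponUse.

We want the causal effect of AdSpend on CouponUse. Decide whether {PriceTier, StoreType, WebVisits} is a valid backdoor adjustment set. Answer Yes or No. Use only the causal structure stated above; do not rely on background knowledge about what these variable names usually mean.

Backdoor paths from AdSpend to CouponUse (paths whose first edge points into AdSpend):
  P1: AdSpend <- WebVisits <- Conversion -> BrandLoyalty -> CouponUse
  P2: AdSpend <- BrandLoyalty -> CouponUse
Condition 1 (no descendant of AdSpend in the set): FAILS — StoreType is a descendant of AdSpend.
Condition 2 (every backdoor path blocked by {PriceTier, StoreType, WebVisits}):
  P1: blocked at chain node WebVisits ∈ conditioning set.
  P2: open — no interior node is in the conditioning set.
{PriceTier, StoreType, WebVisits} does not satisfy the backdoor criterion.

No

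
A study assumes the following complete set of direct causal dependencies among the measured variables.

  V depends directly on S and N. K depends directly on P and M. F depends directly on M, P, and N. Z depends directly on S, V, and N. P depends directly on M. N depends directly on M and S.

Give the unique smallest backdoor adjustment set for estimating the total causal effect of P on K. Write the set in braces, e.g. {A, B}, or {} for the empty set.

Variables eligible for adjustment (non-descendants of P, excluding P and K): {M, N, S, V, Z}.
Backdoor paths from P to K:
  P1: P <- M -> K
The empty set is not sufficient: P1 (P <- M -> K) has no collider blocking it and no conditioned non-collider, so it is open.
Try {M}:
  P1: blocked at fork node M ∈ conditioning set.
{M} contains no descendant of P and blocks every backdoor path.
No other singleton works — e.g. {S} leaves P1 open — so {M} is the unique smallest valid adjustment set.

{M}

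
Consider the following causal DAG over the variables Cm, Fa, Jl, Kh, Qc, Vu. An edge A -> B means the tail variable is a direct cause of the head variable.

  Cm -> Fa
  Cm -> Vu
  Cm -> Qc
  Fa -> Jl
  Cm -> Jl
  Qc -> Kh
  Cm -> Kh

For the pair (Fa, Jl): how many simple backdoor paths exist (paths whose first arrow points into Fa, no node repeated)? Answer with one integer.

A backdoor path from Fa to Jl is any simple undirected path whose first edge points into Fa (i.e. leaves Fa via a parent).
Parents of Fa: {Cm}.
Enumerating:
  P1: Fa <- Cm -> Jl
That exhausts the simple backdoor paths. Count: 1.

1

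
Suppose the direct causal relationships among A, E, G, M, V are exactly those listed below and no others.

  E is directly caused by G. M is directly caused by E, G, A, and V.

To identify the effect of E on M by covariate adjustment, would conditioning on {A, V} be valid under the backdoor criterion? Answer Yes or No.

No

Backdoor paths from E to M (paths whose first edge points into E):
  P1: E <- G -> M
Condition 1 (no descendant of E in the set): holds — descendants of E are {M}; none are in {A, V}.
Condition 2 (every backdoor path blocked by {A, V}):
  P1: open — no interior node is in the conditioning set.
{A, V} does not satisfy the backdoor criterion.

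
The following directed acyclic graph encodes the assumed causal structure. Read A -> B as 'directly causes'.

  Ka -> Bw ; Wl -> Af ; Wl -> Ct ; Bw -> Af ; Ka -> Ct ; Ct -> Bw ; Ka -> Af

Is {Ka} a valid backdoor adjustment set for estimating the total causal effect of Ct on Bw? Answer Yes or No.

Backdoor paths from Ct to Bw (paths whose first edge points into Ct):
  P1: Ct <- Ka -> Bw
  P2: Ct <- Ka -> Af <- Bw
  P3: Ct <- Wl -> Af <- Ka -> Bw
  P4: Ct <- Wl -> Af <- Bw
Condition 1 (no descendant of Ct in the set): holds — descendants of Ct are {Af, Bw}; none are in {Ka}.
Condition 2 (every backdoor path blocked by {Ka}):
  P1: blocked at fork node Ka ∈ conditioning set.
  P2: blocked at fork node Ka ∈ conditioning set.
  P3: blocked at collider Af (neither it nor any descendant is in the conditioning set).
  P4: blocked at collider Af (neither it nor any descendant is in the conditioning set).
{Ka} satisfies the backdoor criterion.

Yes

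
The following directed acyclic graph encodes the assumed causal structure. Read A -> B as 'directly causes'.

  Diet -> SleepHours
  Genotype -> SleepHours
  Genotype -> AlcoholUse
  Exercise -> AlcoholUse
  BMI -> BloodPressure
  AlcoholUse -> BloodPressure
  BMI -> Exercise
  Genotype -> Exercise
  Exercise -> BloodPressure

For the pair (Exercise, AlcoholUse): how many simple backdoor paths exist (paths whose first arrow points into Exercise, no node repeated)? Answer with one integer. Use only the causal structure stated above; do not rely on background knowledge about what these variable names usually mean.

A backdoor path from Exercise to AlcoholUse is any simple undirected path whose first edge points into Exercise (i.e. leaves Exercise via a parent).
Parents of Exercise: {BMI, Genotype}.
Enumerating:
  P1: Exercise <- Genotype -> AlcoholUse
  P2: Exercise <- BMI -> BloodPressure <- AlcoholUse
That exhausts the simple backdoor paths. Count: 2.

2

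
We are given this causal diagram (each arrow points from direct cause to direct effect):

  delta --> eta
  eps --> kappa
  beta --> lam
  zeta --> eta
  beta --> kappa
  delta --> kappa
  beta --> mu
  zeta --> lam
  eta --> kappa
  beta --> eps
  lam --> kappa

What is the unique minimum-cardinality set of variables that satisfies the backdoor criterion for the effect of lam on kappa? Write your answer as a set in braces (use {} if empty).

Variables eligible for adjustment (non-descendants of lam, excluding lam and kappa): {beta, delta, eps, eta, mu, zeta}.
Backdoor paths from lam to kappa:
  P1: lam <- zeta -> eta <- delta -> kappa
  P2: lam <- zeta -> eta -> kappa
  P3: lam <- beta -> eps -> kappa
  P4: lam <- beta -> kappa
The empty set is not sufficient: P2 (lam <- zeta -> eta -> kappa) has no collider blocking it and no conditioned non-collider, so it is open.
Try {beta, zeta}:
  P1: blocked at fork node zeta ∈ conditioning set.
  P2: blocked at fork node zeta ∈ conditioning set.
  P3: blocked at fork node beta ∈ conditioning set.
  P4: blocked at fork node beta ∈ conditioning set.
{beta, zeta} contains no descendant of lam and blocks every backdoor path.
Every element of {beta, zeta} is needed (dropping beta leaves P3 open; dropping zeta leaves P2 open), so no proper subset is valid.
Among all size-2 subsets of the eligible variables, only {beta, zeta} blocks every backdoor path, so it is the unique smallest valid adjustment set.

{beta, zeta}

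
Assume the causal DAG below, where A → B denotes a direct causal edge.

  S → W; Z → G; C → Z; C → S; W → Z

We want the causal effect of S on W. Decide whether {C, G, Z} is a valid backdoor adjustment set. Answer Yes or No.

Backdoor paths from S to W (paths whose first edge points into S):
  P1: S <- C -> Z <- W
Condition 1 (no descendant of S in the set): FAILS — G and Z are descendants of S.
Condition 2 (every backdoor path blocked by {C, G, Z}):
  P1: blocked at fork node C ∈ conditioning set.
{C, G, Z} does not satisfy the backdoor criterion.

No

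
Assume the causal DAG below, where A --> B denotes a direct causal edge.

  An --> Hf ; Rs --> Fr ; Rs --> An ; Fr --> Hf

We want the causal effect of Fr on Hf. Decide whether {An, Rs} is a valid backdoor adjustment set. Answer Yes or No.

Backdoor paths from Fr to Hf (paths whose first edge points into Fr):
  P1: Fr <- Rs -> An -> Hf
Condition 1 (no descendant of Fr in the set): holds — descendants of Fr are {Hf}; none are in {An, Rs}.
Condition 2 (every backdoor path blocked by {An, Rs}):
  P1: blocked at fork node Rs ∈ conditioning set.
{An, Rs} satisfies the backdoor criterion.

Yes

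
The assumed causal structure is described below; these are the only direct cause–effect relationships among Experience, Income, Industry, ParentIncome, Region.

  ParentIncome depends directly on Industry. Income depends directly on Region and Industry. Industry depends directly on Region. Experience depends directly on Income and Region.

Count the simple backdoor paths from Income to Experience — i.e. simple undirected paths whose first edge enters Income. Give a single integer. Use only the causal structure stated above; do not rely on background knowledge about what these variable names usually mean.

2

A backdoor path from Income to Experience is any simple undirected path whose first edge points into Income (i.e. leaves Income via a parent).
Parents of Income: {Industry, Region}.
Enumerating:
  P1: Income <- Region -> Experience
  P2: Income <- Industry <- Region -> Experience
That exhausts the simple backdoor paths. Count: 2.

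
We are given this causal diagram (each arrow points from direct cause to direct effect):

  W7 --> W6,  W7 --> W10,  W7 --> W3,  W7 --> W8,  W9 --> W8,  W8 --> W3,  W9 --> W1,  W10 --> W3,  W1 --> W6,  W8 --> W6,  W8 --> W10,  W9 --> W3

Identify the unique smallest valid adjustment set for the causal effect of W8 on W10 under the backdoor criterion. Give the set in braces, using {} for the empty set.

Variables eligible for adjustment (non-descendants of W8, excluding W8 and W10): {W1, W7, W9}.
Backdoor paths from W8 to W10:
  P1: W8 <- W7 -> W6 <- W1 <- W9 -> W3 <- W10
  P2: W8 <- W7 -> W10
  P3: W8 <- W7 -> W3 <- W10
  P4: W8 <- W9 -> W1 -> W6 <- W7 -> W10
  P5: W8 <- W9 -> W1 -> W6 <- W7 -> W3 <- W10
  P6: W8 <- W9 -> W3 <- W7 -> W10
  P7: W8 <- W9 -> W3 <- W10
The empty set is not sufficient: P2 (W8 <- W7 -> W10) has no collider blocking it and no conditioned non-collider, so it is open.
Try {W7}:
  P1: blocked at fork node W7 ∈ conditioning set.
  P2: blocked at fork node W7 ∈ conditioning set.
  P3: blocked at fork node W7 ∈ conditioning set.
  P4: blocked at collider W6 (neither it nor any descendant is in the conditioning set).
  P5: blocked at collider W6 (neither it nor any descendant is in the conditioning set).
  P6: blocked at collider W3 (neither it nor any descendant is in the conditioning set).
  P7: blocked at collider W3 (neither it nor any descendant is in the conditioning set).
{W7} contains no descendant of W8 and blocks every backdoor path.
No other singleton works — e.g. {W9} leaves P2 open — so {W7} is the unique smallest valid adjustment set.

{W7}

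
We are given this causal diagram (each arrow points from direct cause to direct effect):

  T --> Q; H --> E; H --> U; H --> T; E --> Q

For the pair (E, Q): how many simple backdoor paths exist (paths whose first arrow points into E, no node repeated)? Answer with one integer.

A backdoor path from E to Q is any simple undirected path whose first edge points into E (i.e. leaves E via a parent).
Parents of E: {H}.
Enumerating:
  P1: E <- H -> T -> Q
That exhausts the simple backdoor paths. Count: 1.

1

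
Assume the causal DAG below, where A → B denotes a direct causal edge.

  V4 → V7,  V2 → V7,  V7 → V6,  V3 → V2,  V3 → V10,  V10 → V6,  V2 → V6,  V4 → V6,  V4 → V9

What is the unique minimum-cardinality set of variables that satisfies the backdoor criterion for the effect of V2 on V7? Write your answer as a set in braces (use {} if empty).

Variables eligible for adjustment (non-descendants of V2, excluding V2 and V7): {V10, V3, V4, V9}.
Backdoor paths from V2 to V7:
  P1: V2 <- V3 -> V10 -> V6 <- V4 -> V7
  P2: V2 <- V3 -> V10 -> V6 <- V7
Each backdoor path contains an unconditioned collider, so every path is already blocked with the empty conditioning set:
  P1: blocked at collider V6 (neither it nor any descendant is in the conditioning set).
  P2: blocked at collider V6 (neither it nor any descendant is in the conditioning set).
The empty set is therefore the unique smallest valid set.

{}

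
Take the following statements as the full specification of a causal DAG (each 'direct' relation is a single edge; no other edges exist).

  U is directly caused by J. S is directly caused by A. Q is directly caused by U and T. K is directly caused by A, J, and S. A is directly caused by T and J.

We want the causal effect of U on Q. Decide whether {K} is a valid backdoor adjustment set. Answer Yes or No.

Backdoor paths from U to Q (paths whose first edge points into U):
  P1: U <- J -> A <- T -> Q
  P2: U <- J -> K <- A <- T -> Q
  P3: U <- J -> K <- S <- A <- T -> Q
Condition 1 (no descendant of U in the set): holds — descendants of U are {Q}; none are in {K}.
Condition 2 (every backdoor path blocked by {K}):
  P1: open — collider(s) A are conditioned on (or have a conditioned descendant) and no non-collider on the path is in the set.
  P2: open — collider(s) K are conditioned on (or have a conditioned descendant) and no non-collider on the path is in the set.
  P3: open — collider(s) K are conditioned on (or have a conditioned descendant) and no non-collider on the path is in the set.
{K} does not satisfy the backdoor criterion.

No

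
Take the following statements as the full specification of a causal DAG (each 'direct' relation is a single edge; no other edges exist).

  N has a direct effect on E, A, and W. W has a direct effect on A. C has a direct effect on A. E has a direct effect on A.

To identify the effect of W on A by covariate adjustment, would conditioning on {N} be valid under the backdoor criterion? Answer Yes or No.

Yes

Backdoor paths from W to A (paths whose first edge points into W):
  P1: W <- N -> E -> A
  P2: W <- N -> A
Condition 1 (no descendant of W in the set): holds — descendants of W are {A}; none are in {N}.
Condition 2 (every backdoor path blocked by {N}):
  P1: blocked at fork node N ∈ conditioning set.
  P2: blocked at fork node N ∈ conditioning set.
{N} satisfies the backdoor criterion.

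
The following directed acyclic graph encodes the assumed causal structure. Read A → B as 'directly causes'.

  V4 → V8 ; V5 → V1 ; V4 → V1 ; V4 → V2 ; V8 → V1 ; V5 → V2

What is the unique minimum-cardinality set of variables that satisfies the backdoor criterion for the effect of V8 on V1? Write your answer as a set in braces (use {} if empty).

{V4}

Variables eligible for adjustment (non-descendants of V8, excluding V8 and V1): {V2, V4, V5}.
Backdoor paths from V8 to V1:
  P1: V8 <- V4 -> V1
  P2: V8 <- V4 -> V2 <- V5 -> V1
The empty set is not sufficient: P1 (V8 <- V4 -> V1) has no collider blocking it and no conditioned non-collider, so it is open.
Try {V4}:
  P1: blocked at fork node V4 ∈ conditioning set.
  P2: blocked at fork node V4 ∈ conditioning set.
{V4} contains no descendant of V8 and blocks every backdoor path.
No other singleton works — e.g. {V5} leaves P1 open — so {V4} is the unique smallest valid adjustment set.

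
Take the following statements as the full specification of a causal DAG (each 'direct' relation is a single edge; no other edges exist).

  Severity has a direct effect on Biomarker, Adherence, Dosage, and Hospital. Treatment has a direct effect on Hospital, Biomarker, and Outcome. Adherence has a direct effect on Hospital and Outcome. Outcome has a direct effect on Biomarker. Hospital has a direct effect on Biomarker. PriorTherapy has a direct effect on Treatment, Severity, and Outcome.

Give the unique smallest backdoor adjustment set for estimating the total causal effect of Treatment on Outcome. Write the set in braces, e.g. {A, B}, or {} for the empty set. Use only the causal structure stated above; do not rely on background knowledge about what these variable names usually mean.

{PriorTherapy}

Variables eligible for adjustment (non-descendants of Treatment, excluding Treatment and Outcome): {Adherence, Dosage, PriorTherapy, Severity}.
Backdoor paths from Treatment to Outcome:
  P1: Treatment <- PriorTherapy -> Severity -> Adherence -> Hospital -> Biomarker <- Outcome
  P2: Treatment <- PriorTherapy -> Severity -> Adherence -> Outcome
  P3: Treatment <- PriorTherapy -> Severity -> Hospital <- Adherence -> Outcome
  P4: Treatment <- PriorTherapy -> Severity -> Hospital -> Biomarker <- Outcome
  P5: Treatment <- PriorTherapy -> Severity -> Biomarker <- Hospital <- Adherence -> Outcome
  P6: Treatment <- PriorTherapy -> Severity -> Biomarker <- Outcome
  P7: Treatment <- PriorTherapy -> Outcome
The empty set is not sufficient: P2 (Treatment <- PriorTherapy -> Severity -> Adherence -> Outcome) has no collider blocking it and no conditioned non-collider, so it is open.
Try {PriorTherapy}:
  P1: blocked at fork node PriorTherapy ∈ conditioning set.
  P2: blocked at fork node PriorTherapy ∈ conditioning set.
  P3: blocked at fork node PriorTherapy ∈ conditioning set.
  P4: blocked at fork node PriorTherapy ∈ conditioning set.
  P5: blocked at fork node PriorTherapy ∈ conditioning set.
  P6: blocked at fork node PriorTherapy ∈ conditioning set.
  P7: blocked at fork node PriorTherapy ∈ conditioning set.
{PriorTherapy} contains no descendant of Treatment and blocks every backdoor path.
No other singleton works — e.g. {Severity} leaves P7 open — so {PriorTherapy} is the unique smallest valid adjustment set.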